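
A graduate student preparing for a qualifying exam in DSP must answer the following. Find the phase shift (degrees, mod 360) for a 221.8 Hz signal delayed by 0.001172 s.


Phase shift from frequency and time delay:
phi = 360 * f * t_delay
    = 360 * 221.8 * 0.001172
    = 93.58 degrees
    mod 360 = 93.58 degrees

93.58 degrees


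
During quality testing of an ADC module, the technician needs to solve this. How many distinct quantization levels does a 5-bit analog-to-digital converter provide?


Number of quantization levels = 2^N
= 2^5
= 32

32


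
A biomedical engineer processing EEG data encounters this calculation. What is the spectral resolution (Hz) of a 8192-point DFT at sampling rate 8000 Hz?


DFT frequency resolution:
df = fs / N
   = 8000 / 8192
   = 0.9766 Hz

0.9766 Hz


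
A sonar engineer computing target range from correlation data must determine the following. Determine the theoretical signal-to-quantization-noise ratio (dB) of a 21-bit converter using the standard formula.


Theoretical SNR for a full-scale sinusoid:
SNR = 6.02 * N + 1.76
    = 6.02 * 21 + 1.76
    = 126.42 + 1.76
    = 128.18 dB

128.18 dB


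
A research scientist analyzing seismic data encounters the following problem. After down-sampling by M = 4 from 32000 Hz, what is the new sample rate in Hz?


Decimation reduces the sample rate:
fs_out = fs_in / M
       = 32000 / 4
       = 8000.0 Hz

8000.0 Hz


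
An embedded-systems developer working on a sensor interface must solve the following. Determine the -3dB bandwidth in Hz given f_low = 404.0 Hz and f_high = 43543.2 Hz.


Bandwidth is the difference of -3dB frequencies:
BW = f_high - f_low
   = 43543.2 - 404.0
   = 43139.2 Hz

43139.2 Hz


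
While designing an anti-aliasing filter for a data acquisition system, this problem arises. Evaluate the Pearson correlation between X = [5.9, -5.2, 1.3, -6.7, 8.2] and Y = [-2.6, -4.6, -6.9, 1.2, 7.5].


Pearson correlation coefficient (population):
r = cov(X,Y) / (std(X) * std(Y))
Mean X = 0.7, Mean Y = -1.08
Cov(X,Y) = 11.37
Std(X) = 5.885915, Std(Y) = 5.047534
r = 0.3827

0.3827


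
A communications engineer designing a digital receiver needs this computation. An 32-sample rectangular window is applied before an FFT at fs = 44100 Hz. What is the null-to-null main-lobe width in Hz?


Main lobe width for a rectangular window:
Width = 2 * fs / N
      = 2 * 44100 / 32
      = 88200 / 32
      = 2756.25 Hz

2756.25 Hz


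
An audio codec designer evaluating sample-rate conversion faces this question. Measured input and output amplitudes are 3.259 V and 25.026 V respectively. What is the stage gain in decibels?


Voltage gain in dB:
G = 20 * log10(Vout / Vin)
  = 20 * log10(25.026 / 3.259)
  = 20 * log10(7.679043)
  = 20 * 0.885307
  = 17.71 dB

17.71 dB


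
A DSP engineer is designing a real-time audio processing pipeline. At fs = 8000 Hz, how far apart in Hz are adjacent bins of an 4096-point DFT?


DFT frequency resolution:
df = fs / N
   = 8000 / 4096
   = 1.9531 Hz

1.9531 Hz


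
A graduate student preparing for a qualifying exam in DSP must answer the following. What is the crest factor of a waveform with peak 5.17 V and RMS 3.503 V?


Crest factor is the ratio of peak to RMS:
CF = V_peak / V_rms
   = 5.17 / 3.503
   = 1.4759

1.4759


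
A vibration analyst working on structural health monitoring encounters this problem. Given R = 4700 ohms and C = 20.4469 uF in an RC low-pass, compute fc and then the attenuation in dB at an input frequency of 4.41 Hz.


Step 1 — cutoff frequency:
fc = 1 / (2*pi*R*C)
C = 20.4469 uF = 2.04469e-05 F
fc = 1 / (2*pi*4700*2.04469e-05)
   = 1.65613 Hz

Step 2 — magnitude at f = 4.41 Hz:
|H(f)| = 1 / sqrt(1 + (f/fc)^2)
f/fc = 4.41 / 1.65613 = 2.662834
|H| = 1 / sqrt(1 + 7.090685) = 0.3515664
|H|_dB = 20*log10(0.3515664) = -9.08 dB

fc = 1.65613 Hz; |H(4.41 Hz)| = -9.08 dB


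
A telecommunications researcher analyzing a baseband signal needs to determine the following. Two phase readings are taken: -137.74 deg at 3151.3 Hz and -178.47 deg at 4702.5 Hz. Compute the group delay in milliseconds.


Group delay from phase difference:
tau = -d(phi)/d(omega)
d(phi) = -40.73 deg = -0.710873 rad
d(omega) = 2*pi*(4702.5 - 3151.3) = 9746.477 rad/s
tau = -(-0.710873) / 9746.477
    = 0.0729 ms

0.0729 ms


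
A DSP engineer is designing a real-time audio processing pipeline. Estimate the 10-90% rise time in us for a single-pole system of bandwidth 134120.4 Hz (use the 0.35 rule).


Rise time from bandwidth relationship:
tr = 0.35 / BW
   = 0.35 / 134120.4
   = 2.609595557e-06 s
   = 2.6096 us

2.6096 us


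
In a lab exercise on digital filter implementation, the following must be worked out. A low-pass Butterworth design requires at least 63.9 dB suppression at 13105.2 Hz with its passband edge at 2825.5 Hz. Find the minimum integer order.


Butterworth filter order formula:
n = log10(10^(A/10) - 1) / (2 * log10(f_stop/f_pass))
10^(63.9/10) - 1 = 2454707.9157
f_stop/f_pass = 13105.2 / 2825.5 = 4.6382
n = 4.7948 -> ceil = 5

5


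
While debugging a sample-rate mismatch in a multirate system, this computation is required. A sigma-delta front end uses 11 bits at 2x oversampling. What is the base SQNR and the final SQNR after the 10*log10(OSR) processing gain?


Step 1 — baseline SQNR at Nyquist:
SQNR_base = 6.02*N + 1.76
          = 6.02*11 + 1.76
          = 67.98 dB

Step 2 — oversampling processing gain:
G = 10*log10(OSR) = 10*log10(2) = 3.01 dB

Step 3 — total:
SQNR_total = 67.98 + 3.01 = 70.99 dB

Base SQNR = 67.98 dB; oversampled SQNR = 70.99 dB


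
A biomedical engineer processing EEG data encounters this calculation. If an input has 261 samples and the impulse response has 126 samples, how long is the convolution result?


Linear convolution output length:
L = N + M - 1
  = 261 + 126 - 1
  = 386 samples

386


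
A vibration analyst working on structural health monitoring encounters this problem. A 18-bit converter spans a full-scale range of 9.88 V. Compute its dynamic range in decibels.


Dynamic range from full-scale to LSB:
V_min = V_max / 2^bits = 9.88 / 2^18
DR = 20 * log10(V_max / V_min)
   = 20 * log10(2^18)
   = 20 * 18 * log10(2)
   = 108.37 dB

108.37 dB


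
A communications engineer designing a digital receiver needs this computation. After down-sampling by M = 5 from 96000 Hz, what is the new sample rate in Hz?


Decimation reduces the sample rate:
fs_out = fs_in / M
       = 96000 / 5
       = 19200.0 Hz

19200.0 Hz


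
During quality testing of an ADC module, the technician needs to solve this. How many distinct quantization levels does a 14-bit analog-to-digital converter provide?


Number of quantization levels = 2^N
= 2^14
= 16384

16384


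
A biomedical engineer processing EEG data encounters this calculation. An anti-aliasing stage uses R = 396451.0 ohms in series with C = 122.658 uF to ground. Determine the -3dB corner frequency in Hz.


Cutoff frequency of a first-order RC filter:
fc = 1 / (2 * pi * R * C)
C = 122.658 uF = 0.000122658 F
fc = 1 / (2 * pi * 396451.0 * 0.000122658)
   = 1 / 305.53802359706
   = 0.003273 Hz

0.003273 Hz


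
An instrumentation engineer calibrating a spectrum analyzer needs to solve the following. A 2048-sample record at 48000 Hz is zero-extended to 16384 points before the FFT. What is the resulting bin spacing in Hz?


Frequency resolution after zero-padding:
N_padded = 2048 * 8 = 16384
df = fs / N_padded
   = 48000 / 16384
   = 2.9297 Hz

2.9297 Hz


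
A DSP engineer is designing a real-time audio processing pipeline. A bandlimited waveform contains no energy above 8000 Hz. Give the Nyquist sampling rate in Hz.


The Nyquist rate is twice the maximum frequency component.
fs_min = 2 * fmax
      = 2 * 8000
      = 16000 Hz

16000


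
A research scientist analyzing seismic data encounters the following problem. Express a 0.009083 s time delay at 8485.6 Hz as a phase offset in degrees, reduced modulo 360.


Phase shift from frequency and time delay:
phi = 360 * f * t_delay
    = 360 * 8485.6 * 0.009083
    = 27746.89 degrees
    mod 360 = 26.89 degrees

26.89 degrees


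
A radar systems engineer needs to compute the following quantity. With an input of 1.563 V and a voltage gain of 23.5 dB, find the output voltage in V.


Output voltage from dB gain:
V_out = V_in * 10^(gain_dB / 20)
      = 1.563 * 10^(23.5 / 20)
      = 1.563 * 14.962357
      = 23.3862 V

23.3862 V


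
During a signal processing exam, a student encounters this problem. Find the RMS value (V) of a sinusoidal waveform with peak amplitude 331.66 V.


RMS voltage for a sinusoidal waveform:
V_rms = V_peak / sqrt(2)
      = 331.66 / 1.414214
      = 234.519 V

234.519 V


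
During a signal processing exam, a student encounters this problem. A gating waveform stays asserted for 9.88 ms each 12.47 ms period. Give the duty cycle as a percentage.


Duty cycle as a percentage:
DC = (t_on / T) * 100
   = (9.88 / 12.47) * 100
   = 0.792302 * 100
   = 79.23 %

79.23 %


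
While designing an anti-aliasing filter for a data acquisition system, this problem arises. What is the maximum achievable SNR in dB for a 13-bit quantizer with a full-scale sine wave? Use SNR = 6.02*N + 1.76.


Theoretical SNR for a full-scale sinusoid:
SNR = 6.02 * N + 1.76
    = 6.02 * 13 + 1.76
    = 78.26 + 1.76
    = 80.02 dB

80.02 dB


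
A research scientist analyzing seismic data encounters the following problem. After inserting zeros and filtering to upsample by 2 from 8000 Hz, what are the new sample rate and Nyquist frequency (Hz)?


Step 1 — output sample rate after interpolation by L:
fs_out = L * fs_in = 2 * 8000 = 16000 Hz

Step 2 — Nyquist frequency of the output stream:
f_Nyq = fs_out / 2 = 16000 / 2 = 8000.0 Hz

fs_out = 16000 Hz; f_Nyquist = 8000.0 Hz


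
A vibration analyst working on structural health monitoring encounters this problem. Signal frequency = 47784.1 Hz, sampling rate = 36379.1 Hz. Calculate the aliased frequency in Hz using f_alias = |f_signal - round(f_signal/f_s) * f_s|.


Compute the nearest integer multiple of fs to the signal:
n = round(47784.1 / 36379.1) = 1
f_alias = |47784.1 - 1 * 36379.1|
        = |47784.1 - 36379.1|
        = 11405.0 Hz

11405.0


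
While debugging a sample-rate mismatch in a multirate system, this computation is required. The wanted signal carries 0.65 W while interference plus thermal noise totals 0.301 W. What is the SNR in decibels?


SNR in decibels:
SNR = 10 * log10(Ps / Pn)
    = 10 * log10(0.65 / 0.301)
    = 10 * log10(2.1595)
    = 10 * 0.3343
    = 3.34 dB

3.34 dB


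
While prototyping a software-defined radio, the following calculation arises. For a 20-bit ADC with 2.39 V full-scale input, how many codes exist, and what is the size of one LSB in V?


Step 1 — number of quantization levels:
L = 2^N = 2^20 = 1048576

Step 2 — LSB step size:
delta = Vfs / L
      = 2.39 / 1048576
      = 2.28e-06 V

Levels = 1048576; step size = 2.28e-06 V


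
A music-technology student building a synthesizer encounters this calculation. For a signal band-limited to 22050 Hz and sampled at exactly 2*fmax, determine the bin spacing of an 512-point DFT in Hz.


Step 1 — Nyquist sampling rate:
fs = 2 * fmax = 2 * 22050 = 44100 Hz

Step 2 — DFT bin spacing:
df = fs / N = 44100 / 512 = 86.1328 Hz

86.1328 Hz


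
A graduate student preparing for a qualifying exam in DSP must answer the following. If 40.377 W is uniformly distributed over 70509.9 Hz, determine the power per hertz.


Power spectral density:
PSD = P / BW
    = 40.377 / 70509.9
    = 0.00057264 W/Hz

0.00057264 W/Hz


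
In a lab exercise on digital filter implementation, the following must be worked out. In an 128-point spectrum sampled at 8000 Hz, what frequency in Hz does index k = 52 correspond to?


Frequency of DFT bin k:
f_k = k * fs / N
    = 52 * 8000 / 128
    = 416000 / 128
    = 3250.0 Hz

3250.0 Hz


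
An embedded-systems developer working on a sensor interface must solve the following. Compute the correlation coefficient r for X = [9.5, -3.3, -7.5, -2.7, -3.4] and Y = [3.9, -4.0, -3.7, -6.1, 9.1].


Pearson correlation coefficient (population):
r = cov(X,Y) / (std(X) * std(Y))
Mean X = -1.48, Mean Y = -0.16
Cov(X,Y) = 12.4692
Std(X) = 5.749574, Std(Y) = 5.740941
r = 0.3778

0.3778


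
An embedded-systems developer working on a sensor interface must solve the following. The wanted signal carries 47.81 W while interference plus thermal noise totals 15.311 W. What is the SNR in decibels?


SNR in decibels:
SNR = 10 * log10(Ps / Pn)
    = 10 * log10(47.81 / 15.311)
    = 10 * log10(3.1226)
    = 10 * 0.4945
    = 4.95 dB

4.95 dB


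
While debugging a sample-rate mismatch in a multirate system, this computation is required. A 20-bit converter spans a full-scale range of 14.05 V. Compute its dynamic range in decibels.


Dynamic range from full-scale to LSB:
V_min = V_max / 2^bits = 14.05 / 2^20
DR = 20 * log10(V_max / V_min)
   = 20 * log10(2^20)
   = 20 * 20 * log10(2)
   = 120.41 dB

120.41 dB


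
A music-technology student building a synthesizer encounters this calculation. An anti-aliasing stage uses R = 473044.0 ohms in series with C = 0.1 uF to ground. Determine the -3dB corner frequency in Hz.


Cutoff frequency of a first-order RC filter:
fc = 1 / (2 * pi * R * C)
C = 0.1 uF = 1e-07 F
fc = 1 / (2 * pi * 473044.0 * 1e-07)
   = 1 / 0.29722231104495
   = 3.364485 Hz

3.364485 Hz


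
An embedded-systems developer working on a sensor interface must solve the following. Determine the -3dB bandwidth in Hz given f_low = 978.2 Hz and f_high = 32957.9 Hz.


Bandwidth is the difference of -3dB frequencies:
BW = f_high - f_low
   = 32957.9 - 978.2
   = 31979.7 Hz

31979.7 Hz


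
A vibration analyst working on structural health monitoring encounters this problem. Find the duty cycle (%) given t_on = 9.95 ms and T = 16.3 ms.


Duty cycle as a percentage:
DC = (t_on / T) * 100
   = (9.95 / 16.3) * 100
   = 0.610429 * 100
   = 61.04 %

61.04 %


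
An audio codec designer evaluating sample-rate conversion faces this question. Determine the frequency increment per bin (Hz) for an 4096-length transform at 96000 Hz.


DFT frequency resolution:
df = fs / N
   = 96000 / 4096
   = 23.4375 Hz

23.4375 Hz


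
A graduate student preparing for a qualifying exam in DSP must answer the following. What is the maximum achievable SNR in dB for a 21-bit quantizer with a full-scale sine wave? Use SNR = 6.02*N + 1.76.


Theoretical SNR for a full-scale sinusoid:
SNR = 6.02 * N + 1.76
    = 6.02 * 21 + 1.76
    = 126.42 + 1.76
    = 128.18 dB

128.18 dB


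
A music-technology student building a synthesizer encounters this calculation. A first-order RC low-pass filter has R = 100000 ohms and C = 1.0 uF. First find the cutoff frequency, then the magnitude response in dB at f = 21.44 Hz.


Step 1 — cutoff frequency:
fc = 1 / (2*pi*R*C)
C = 1.0 uF = 1e-06 F
fc = 1 / (2*pi*100000*1e-06)
   = 1.59155 Hz

Step 2 — magnitude at f = 21.44 Hz:
|H(f)| = 1 / sqrt(1 + (f/fc)^2)
f/fc = 21.44 / 1.59155 = 13.471144
|H| = 1 / sqrt(1 + 181.471721) = 0.0740291
|H|_dB = 20*log10(0.0740291) = -22.61 dB

fc = 1.59155 Hz; |H(21.44 Hz)| = -22.61 dB


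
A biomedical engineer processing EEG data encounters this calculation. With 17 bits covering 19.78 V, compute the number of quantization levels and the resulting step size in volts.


Step 1 — number of quantization levels:
L = 2^N = 2^17 = 131072

Step 2 — LSB step size:
delta = Vfs / L
      = 19.78 / 131072
      = 0.00015091 V

Levels = 131072; step size = 0.00015091 V


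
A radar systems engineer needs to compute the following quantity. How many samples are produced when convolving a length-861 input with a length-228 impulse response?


Linear convolution output length:
L = N + M - 1
  = 861 + 228 - 1
  = 1088 samples

1088


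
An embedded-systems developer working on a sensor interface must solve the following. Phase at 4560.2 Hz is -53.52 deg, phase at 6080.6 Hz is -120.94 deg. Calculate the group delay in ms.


Group delay from phase difference:
tau = -d(phi)/d(omega)
d(phi) = -67.42 deg = -1.176701 rad
d(omega) = 2*pi*(6080.6 - 4560.2) = 9552.9549 rad/s
tau = -(-1.176701) / 9552.9549
    = 0.1232 ms

0.1232 ms


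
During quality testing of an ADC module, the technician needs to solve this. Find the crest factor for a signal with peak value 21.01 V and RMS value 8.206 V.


Crest factor is the ratio of peak to RMS:
CF = V_peak / V_rms
   = 21.01 / 8.206
   = 2.5603

2.5603


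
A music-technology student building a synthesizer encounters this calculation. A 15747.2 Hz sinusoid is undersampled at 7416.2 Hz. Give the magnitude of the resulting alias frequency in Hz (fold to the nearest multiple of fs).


Compute the nearest integer multiple of fs to the signal:
n = round(15747.2 / 7416.2) = 2
f_alias = |15747.2 - 2 * 7416.2|
        = |15747.2 - 14832.4|
        = 914.8 Hz

914.8


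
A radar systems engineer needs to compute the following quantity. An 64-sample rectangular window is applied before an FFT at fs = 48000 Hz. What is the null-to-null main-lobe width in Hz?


Main lobe width for a rectangular window:
Width = 2 * fs / N
      = 2 * 48000 / 64
      = 96000 / 64
      = 1500.0 Hz

1500.0 Hz


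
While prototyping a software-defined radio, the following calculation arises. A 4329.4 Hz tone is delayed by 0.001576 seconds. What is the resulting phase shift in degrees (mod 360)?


Phase shift from frequency and time delay:
phi = 360 * f * t_delay
    = 360 * 4329.4 * 0.001576
    = 2456.33 degrees
    mod 360 = 296.33 degrees

296.33 degrees


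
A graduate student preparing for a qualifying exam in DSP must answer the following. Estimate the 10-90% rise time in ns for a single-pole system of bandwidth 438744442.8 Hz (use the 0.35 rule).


Rise time from bandwidth relationship:
tr = 0.35 / BW
   = 0.35 / 438744442.8
   = 7.977309018e-10 s
   = 0.7977 ns

0.7977 ns


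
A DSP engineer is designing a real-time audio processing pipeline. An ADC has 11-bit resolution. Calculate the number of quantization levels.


Number of quantization levels = 2^N
= 2^11
= 2048

2048


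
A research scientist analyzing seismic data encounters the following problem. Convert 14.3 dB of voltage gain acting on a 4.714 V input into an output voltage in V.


Output voltage from dB gain:
V_out = V_in * 10^(gain_dB / 20)
      = 4.714 * 10^(14.3 / 20)
      = 4.714 * 5.188
      = 24.4562 V

24.4562 V


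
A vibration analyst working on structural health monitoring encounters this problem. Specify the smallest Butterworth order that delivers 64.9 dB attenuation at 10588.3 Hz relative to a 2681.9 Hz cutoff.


Butterworth filter order formula:
n = log10(10^(A/10) - 1) / (2 * log10(f_stop/f_pass))
10^(64.9/10) - 1 = 3090294.4325
f_stop/f_pass = 10588.3 / 2681.9 = 3.9481
n = 5.4411 -> ceil = 6

6


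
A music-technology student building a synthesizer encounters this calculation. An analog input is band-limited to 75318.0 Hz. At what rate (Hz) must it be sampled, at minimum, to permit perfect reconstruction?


The Nyquist rate is twice the maximum frequency component.
fs_min = 2 * fmax
      = 2 * 75318.0
      = 150636.0 Hz

150636.0


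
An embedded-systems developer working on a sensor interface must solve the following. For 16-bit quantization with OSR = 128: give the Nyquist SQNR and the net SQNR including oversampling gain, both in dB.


Step 1 — baseline SQNR at Nyquist:
SQNR_base = 6.02*N + 1.76
          = 6.02*16 + 1.76
          = 98.08 dB

Step 2 — oversampling processing gain:
G = 10*log10(OSR) = 10*log10(128) = 21.07 dB

Step 3 — total:
SQNR_total = 98.08 + 21.07 = 119.15 dB

Base SQNR = 98.08 dB; oversampled SQNR = 119.15 dB


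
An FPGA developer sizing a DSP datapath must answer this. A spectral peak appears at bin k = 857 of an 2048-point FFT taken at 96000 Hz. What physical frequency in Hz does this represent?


Frequency of DFT bin k:
f_k = k * fs / N
    = 857 * 96000 / 2048
    = 82272000 / 2048
    = 40171.875 Hz

40171.875 Hz


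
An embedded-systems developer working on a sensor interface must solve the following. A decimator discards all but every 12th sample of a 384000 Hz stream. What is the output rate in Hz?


Decimation reduces the sample rate:
fs_out = fs_in / M
       = 384000 / 12
       = 32000.0 Hz

32000.0 Hz


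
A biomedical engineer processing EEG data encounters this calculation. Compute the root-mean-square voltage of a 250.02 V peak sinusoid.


RMS voltage for a sinusoidal waveform:
V_rms = V_peak / sqrt(2)
      = 250.02 / 1.414214
      = 176.791 V

176.791 V


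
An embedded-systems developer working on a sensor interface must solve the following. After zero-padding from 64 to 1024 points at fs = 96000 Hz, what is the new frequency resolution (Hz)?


Frequency resolution after zero-padding:
N_padded = 64 * 16 = 1024
df = fs / N_padded
   = 96000 / 1024
   = 93.75 Hz

93.75 Hz


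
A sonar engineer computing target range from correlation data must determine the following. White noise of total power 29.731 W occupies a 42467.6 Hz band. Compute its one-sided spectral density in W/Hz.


Power spectral density:
PSD = P / BW
    = 29.731 / 42467.6
    = 0.00070009 W/Hz

0.00070009 W/Hz


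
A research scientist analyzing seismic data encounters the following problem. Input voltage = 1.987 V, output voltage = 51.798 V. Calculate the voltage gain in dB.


Voltage gain in dB:
G = 20 * log10(Vout / Vin)
  = 20 * log10(51.798 / 1.987)
  = 20 * log10(26.068445)
  = 20 * 1.416115
  = 28.32 dB

28.32 dB


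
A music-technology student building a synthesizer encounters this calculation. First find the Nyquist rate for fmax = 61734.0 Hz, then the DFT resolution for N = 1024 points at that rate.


Step 1 — Nyquist sampling rate:
fs = 2 * fmax = 2 * 61734.0 = 123468.0 Hz

Step 2 — DFT bin spacing:
df = fs / N = 123468.0 / 1024 = 120.5742 Hz

120.5742 Hz


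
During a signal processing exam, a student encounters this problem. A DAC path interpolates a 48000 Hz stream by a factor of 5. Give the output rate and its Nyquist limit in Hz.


Step 1 — output sample rate after interpolation by L:
fs_out = L * fs_in = 5 * 48000 = 240000 Hz

Step 2 — Nyquist frequency of the output stream:
f_Nyq = fs_out / 2 = 240000 / 2 = 120000.0 Hz

fs_out = 240000 Hz; f_Nyquist = 120000.0 Hz


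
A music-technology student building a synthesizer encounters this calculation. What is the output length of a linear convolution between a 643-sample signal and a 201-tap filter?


Linear convolution output length:
L = N + M - 1
  = 643 + 201 - 1
  = 843 samples

843


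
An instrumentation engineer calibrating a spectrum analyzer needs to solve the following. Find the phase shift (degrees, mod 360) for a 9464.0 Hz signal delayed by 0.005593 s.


Phase shift from frequency and time delay:
phi = 360 * f * t_delay
    = 360 * 9464.0 * 0.005593
    = 19055.57 degrees
    mod 360 = 335.57 degrees

335.57 degrees


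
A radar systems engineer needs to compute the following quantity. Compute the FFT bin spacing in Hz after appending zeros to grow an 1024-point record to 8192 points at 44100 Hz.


Frequency resolution after zero-padding:
N_padded = 1024 * 8 = 8192
df = fs / N_padded
   = 44100 / 8192
   = 5.3833 Hz

5.3833 Hz


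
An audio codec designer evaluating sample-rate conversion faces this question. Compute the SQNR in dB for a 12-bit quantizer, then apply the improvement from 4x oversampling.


Step 1 — baseline SQNR at Nyquist:
SQNR_base = 6.02*N + 1.76
          = 6.02*12 + 1.76
          = 74.0 dB

Step 2 — oversampling processing gain:
G = 10*log10(OSR) = 10*log10(4) = 6.02 dB

Step 3 — total:
SQNR_total = 74.0 + 6.02 = 80.02 dB

Base SQNR = 74.0 dB; oversampled SQNR = 80.02 dB


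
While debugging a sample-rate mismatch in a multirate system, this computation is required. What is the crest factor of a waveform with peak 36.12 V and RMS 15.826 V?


Crest factor is the ratio of peak to RMS:
CF = V_peak / V_rms
   = 36.12 / 15.826
   = 2.2823

2.2823


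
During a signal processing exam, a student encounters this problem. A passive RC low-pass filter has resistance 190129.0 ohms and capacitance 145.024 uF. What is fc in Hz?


Cutoff frequency of a first-order RC filter:
fc = 1 / (2 * pi * R * C)
C = 145.024 uF = 0.000145024 F
fc = 1 / (2 * pi * 190129.0 * 0.000145024)
   = 1 / 173.24795297171
   = 0.005772 Hz

0.005772 Hz


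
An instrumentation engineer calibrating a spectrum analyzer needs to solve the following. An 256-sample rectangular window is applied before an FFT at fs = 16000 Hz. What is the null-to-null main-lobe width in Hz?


Main lobe width for a rectangular window:
Width = 2 * fs / N
      = 2 * 16000 / 256
      = 32000 / 256
      = 125.0 Hz

125.0 Hz


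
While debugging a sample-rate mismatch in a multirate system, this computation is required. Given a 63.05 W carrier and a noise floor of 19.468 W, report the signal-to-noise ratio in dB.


SNR in decibels:
SNR = 10 * log10(Ps / Pn)
    = 10 * log10(63.05 / 19.468)
    = 10 * log10(3.2386)
    = 10 * 0.5104
    = 5.1 dB

5.1 dB


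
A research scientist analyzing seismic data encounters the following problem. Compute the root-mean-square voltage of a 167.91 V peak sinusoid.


RMS voltage for a sinusoidal waveform:
V_rms = V_peak / sqrt(2)
      = 167.91 / 1.414214
      = 118.73 V

118.73 V


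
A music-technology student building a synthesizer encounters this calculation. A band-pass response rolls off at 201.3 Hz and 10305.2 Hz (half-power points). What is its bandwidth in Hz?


Bandwidth is the difference of -3dB frequencies:
BW = f_high - f_low
   = 10305.2 - 201.3
   = 10103.9 Hz

10103.9 Hz


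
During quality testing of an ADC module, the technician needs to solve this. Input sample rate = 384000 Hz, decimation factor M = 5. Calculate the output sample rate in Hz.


Decimation reduces the sample rate:
fs_out = fs_in / M
       = 384000 / 5
       = 76800.0 Hz

76800.0 Hz


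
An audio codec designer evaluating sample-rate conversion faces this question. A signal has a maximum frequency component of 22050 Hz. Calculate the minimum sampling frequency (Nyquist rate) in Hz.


The Nyquist rate is twice the maximum frequency component.
fs_min = 2 * fmax
      = 2 * 22050
      = 44100 Hz

44100


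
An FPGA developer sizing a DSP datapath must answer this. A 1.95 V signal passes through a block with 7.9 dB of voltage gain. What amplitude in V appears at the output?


Output voltage from dB gain:
V_out = V_in * 10^(gain_dB / 20)
      = 1.95 * 10^(7.9 / 20)
      = 1.95 * 2.483133
      = 4.8421 V

4.8421 V


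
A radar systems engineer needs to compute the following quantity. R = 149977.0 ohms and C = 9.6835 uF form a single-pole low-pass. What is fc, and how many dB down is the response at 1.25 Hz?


Step 1 — cutoff frequency:
fc = 1 / (2*pi*R*C)
C = 9.6835 uF = 9.6835e-06 F
fc = 1 / (2*pi*149977.0*9.6835e-06)
   = 0.109588 Hz

Step 2 — magnitude at f = 1.25 Hz:
|H(f)| = 1 / sqrt(1 + (f/fc)^2)
f/fc = 1.25 / 0.109588 = 11.406358
|H| = 1 / sqrt(1 + 130.105003) = 0.0873354
|H|_dB = 20*log10(0.0873354) = -21.18 dB

fc = 0.109588 Hz; |H(1.25 Hz)| = -21.18 dB


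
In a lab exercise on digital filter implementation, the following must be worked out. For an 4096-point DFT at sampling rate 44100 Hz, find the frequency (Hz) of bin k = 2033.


Frequency of DFT bin k:
f_k = k * fs / N
    = 2033 * 44100 / 4096
    = 89655300 / 4096
    = 21888.501 Hz

21888.501 Hz


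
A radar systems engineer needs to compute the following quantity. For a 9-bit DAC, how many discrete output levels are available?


Number of quantization levels = 2^N
= 2^9
= 512

512


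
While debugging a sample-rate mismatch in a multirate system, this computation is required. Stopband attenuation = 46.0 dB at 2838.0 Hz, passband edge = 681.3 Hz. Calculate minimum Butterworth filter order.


Butterworth filter order formula:
n = log10(10^(A/10) - 1) / (2 * log10(f_stop/f_pass))
10^(46.0/10) - 1 = 39809.7171
f_stop/f_pass = 2838.0 / 681.3 = 4.1656
n = 3.7116 -> ceil = 4

4


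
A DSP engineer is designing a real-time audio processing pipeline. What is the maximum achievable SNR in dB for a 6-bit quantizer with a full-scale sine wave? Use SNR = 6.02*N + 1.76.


Theoretical SNR for a full-scale sinusoid:
SNR = 6.02 * N + 1.76
    = 6.02 * 6 + 1.76
    = 36.12 + 1.76
    = 37.88 dB

37.88 dB


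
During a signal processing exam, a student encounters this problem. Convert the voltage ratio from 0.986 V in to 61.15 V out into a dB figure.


Voltage gain in dB:
G = 20 * log10(Vout / Vin)
  = 20 * log10(61.15 / 0.986)
  = 20 * log10(62.018256)
  = 20 * 1.79252
  = 35.85 dB

35.85 dB


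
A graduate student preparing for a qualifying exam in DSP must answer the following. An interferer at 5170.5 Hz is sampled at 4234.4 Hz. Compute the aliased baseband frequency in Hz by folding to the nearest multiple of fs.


Compute the nearest integer multiple of fs to the signal:
n = round(5170.5 / 4234.4) = 1
f_alias = |5170.5 - 1 * 4234.4|
        = |5170.5 - 4234.4|
        = 936.1 Hz

936.1


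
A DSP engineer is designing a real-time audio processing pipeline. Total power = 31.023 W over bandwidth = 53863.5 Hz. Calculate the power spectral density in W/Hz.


Power spectral density:
PSD = P / BW
    = 31.023 / 53863.5
    = 0.00057596 W/Hz

0.00057596 W/Hz


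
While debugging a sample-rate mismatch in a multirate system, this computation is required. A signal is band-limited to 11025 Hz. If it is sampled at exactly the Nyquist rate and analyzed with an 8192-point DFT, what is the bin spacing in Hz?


Step 1 — Nyquist sampling rate:
fs = 2 * fmax = 2 * 11025 = 22050 Hz

Step 2 — DFT bin spacing:
df = fs / N = 22050 / 8192 = 2.6917 Hz

2.6917 Hz


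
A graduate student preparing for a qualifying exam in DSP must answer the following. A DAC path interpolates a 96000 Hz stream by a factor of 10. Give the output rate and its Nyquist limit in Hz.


Step 1 — output sample rate after interpolation by L:
fs_out = L * fs_in = 10 * 96000 = 960000 Hz

Step 2 — Nyquist frequency of the output stream:
f_Nyq = fs_out / 2 = 960000 / 2 = 480000.0 Hz

fs_out = 960000 Hz; f_Nyquist = 480000.0 Hz


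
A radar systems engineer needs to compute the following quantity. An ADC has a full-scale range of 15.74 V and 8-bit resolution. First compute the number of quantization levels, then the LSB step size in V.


Step 1 — number of quantization levels:
L = 2^N = 2^8 = 256

Step 2 — LSB step size:
delta = Vfs / L
      = 15.74 / 256
      = 0.06148438 V

Levels = 256; step size = 0.06148438 V


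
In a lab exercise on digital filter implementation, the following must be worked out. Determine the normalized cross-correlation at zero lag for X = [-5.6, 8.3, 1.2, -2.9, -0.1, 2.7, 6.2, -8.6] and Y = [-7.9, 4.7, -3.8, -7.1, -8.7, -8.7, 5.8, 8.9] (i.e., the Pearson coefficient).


Pearson correlation coefficient (population):
r = cov(X,Y) / (std(X) * std(Y))
Mean X = 0.15, Mean Y = -2.1
Cov(X,Y) = 4.825
Std(X) = 5.357471, Std(Y) = 6.876591
r = 0.131

0.131


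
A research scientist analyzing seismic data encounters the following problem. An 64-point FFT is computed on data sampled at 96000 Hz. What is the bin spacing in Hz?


DFT frequency resolution:
df = fs / N
   = 96000 / 64
   = 1500.0 Hz

1500.0 Hz


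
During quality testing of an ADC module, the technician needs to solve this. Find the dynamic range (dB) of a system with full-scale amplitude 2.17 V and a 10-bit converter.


Dynamic range from full-scale to LSB:
V_min = V_max / 2^bits = 2.17 / 2^10
DR = 20 * log10(V_max / V_min)
   = 20 * log10(2^10)
   = 20 * 10 * log10(2)
   = 60.21 dB

60.21 dB


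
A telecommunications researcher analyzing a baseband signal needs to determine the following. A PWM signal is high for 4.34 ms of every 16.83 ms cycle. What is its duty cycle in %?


Duty cycle as a percentage:
DC = (t_on / T) * 100
   = (4.34 / 16.83) * 100
   = 0.257873 * 100
   = 25.79 %

25.79 %


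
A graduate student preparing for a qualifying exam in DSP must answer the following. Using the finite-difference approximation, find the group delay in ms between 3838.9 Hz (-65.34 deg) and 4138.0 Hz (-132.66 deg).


Group delay from phase difference:
tau = -d(phi)/d(omega)
d(phi) = -67.32 deg = -1.174956 rad
d(omega) = 2*pi*(4138.0 - 3838.9) = 1879.3007 rad/s
tau = -(-1.174956) / 1879.3007
    = 0.6252 ms

0.6252 ms


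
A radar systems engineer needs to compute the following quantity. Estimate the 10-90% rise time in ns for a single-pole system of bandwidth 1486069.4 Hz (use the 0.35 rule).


Rise time from bandwidth relationship:
tr = 0.35 / BW
   = 0.35 / 1486069.4
   = 2.355206291e-07 s
   = 235.5206 ns

235.5206 ns


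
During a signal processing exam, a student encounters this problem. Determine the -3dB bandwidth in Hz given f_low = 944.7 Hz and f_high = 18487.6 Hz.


Bandwidth is the difference of -3dB frequencies:
BW = f_high - f_low
   = 18487.6 - 944.7
   = 17542.9 Hz

17542.9 Hz


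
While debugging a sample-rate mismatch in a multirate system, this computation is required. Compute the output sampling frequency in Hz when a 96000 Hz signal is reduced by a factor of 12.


Decimation reduces the sample rate:
fs_out = fs_in / M
       = 96000 / 12
       = 8000.0 Hz

8000.0 Hz


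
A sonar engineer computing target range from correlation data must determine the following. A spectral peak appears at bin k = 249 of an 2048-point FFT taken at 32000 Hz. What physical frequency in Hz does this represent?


Frequency of DFT bin k:
f_k = k * fs / N
    = 249 * 32000 / 2048
    = 7968000 / 2048
    = 3890.625 Hz

3890.625 Hz


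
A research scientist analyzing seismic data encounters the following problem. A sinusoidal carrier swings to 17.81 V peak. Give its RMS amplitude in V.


RMS voltage for a sinusoidal waveform:
V_rms = V_peak / sqrt(2)
      = 17.81 / 1.414214
      = 12.594 V

12.594 V


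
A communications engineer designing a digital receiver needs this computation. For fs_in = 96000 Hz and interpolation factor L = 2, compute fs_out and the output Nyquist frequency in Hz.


Step 1 — output sample rate after interpolation by L:
fs_out = L * fs_in = 2 * 96000 = 192000 Hz

Step 2 — Nyquist frequency of the output stream:
f_Nyq = fs_out / 2 = 192000 / 2 = 96000.0 Hz

fs_out = 192000 Hz; f_Nyquist = 96000.0 Hz


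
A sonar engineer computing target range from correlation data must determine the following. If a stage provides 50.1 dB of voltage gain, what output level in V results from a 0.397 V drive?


Output voltage from dB gain:
V_out = V_in * 10^(gain_dB / 20)
      = 0.397 * 10^(50.1 / 20)
      = 0.397 * 319.889511
      = 126.9961 V

126.9961 V


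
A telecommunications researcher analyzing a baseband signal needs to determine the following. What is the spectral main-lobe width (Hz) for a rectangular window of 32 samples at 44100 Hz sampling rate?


Main lobe width for a rectangular window:
Width = 2 * fs / N
      = 2 * 44100 / 32
      = 88200 / 32
      = 2756.25 Hz

2756.25 Hz


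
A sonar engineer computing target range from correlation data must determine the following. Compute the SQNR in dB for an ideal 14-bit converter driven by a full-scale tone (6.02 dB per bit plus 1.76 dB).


Theoretical SNR for a full-scale sinusoid:
SNR = 6.02 * N + 1.76
    = 6.02 * 14 + 1.76
    = 84.28 + 1.76
    = 86.04 dB

86.04 dB


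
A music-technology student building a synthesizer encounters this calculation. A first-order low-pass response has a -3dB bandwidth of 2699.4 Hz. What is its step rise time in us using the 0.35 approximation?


Rise time from bandwidth relationship:
tr = 0.35 / BW
   = 0.35 / 2699.4
   = 0.0001296584426 s
   = 129.6584 us

129.6584 us


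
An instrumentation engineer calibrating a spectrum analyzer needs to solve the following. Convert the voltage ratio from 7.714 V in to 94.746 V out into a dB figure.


Voltage gain in dB:
G = 20 * log10(Vout / Vin)
  = 20 * log10(94.746 / 7.714)
  = 20 * log10(12.282344)
  = 20 * 1.089281
  = 21.79 dB

21.79 dB


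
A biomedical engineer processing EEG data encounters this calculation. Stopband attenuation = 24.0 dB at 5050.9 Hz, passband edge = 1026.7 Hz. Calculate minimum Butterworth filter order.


Butterworth filter order formula:
n = log10(10^(A/10) - 1) / (2 * log10(f_stop/f_pass))
10^(24.0/10) - 1 = 250.1886
f_stop/f_pass = 5050.9 / 1026.7 = 4.9195
n = 1.733 -> ceil = 2

2


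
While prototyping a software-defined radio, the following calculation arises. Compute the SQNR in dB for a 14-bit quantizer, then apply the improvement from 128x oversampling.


Step 1 — baseline SQNR at Nyquist:
SQNR_base = 6.02*N + 1.76
          = 6.02*14 + 1.76
          = 86.04 dB

Step 2 — oversampling processing gain:
G = 10*log10(OSR) = 10*log10(128) = 21.07 dB

Step 3 — total:
SQNR_total = 86.04 + 21.07 = 107.11 dB

Base SQNR = 86.04 dB; oversampled SQNR = 107.11 dB


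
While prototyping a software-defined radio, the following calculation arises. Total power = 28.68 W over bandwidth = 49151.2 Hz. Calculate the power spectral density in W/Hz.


Power spectral density:
PSD = P / BW
    = 28.68 / 49151.2
    = 0.00058351 W/Hz

0.00058351 W/Hz


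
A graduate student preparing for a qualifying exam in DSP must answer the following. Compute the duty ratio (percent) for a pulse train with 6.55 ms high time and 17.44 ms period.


Duty cycle as a percentage:
DC = (t_on / T) * 100
   = (6.55 / 17.44) * 100
   = 0.375573 * 100
   = 37.56 %

37.56 %


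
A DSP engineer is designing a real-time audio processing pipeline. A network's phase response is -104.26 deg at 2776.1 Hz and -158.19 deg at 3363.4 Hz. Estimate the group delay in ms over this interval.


Group delay from phase difference:
tau = -d(phi)/d(omega)
d(phi) = -53.93 deg = -0.941256 rad
d(omega) = 2*pi*(3363.4 - 2776.1) = 3690.1147 rad/s
tau = -(-0.941256) / 3690.1147
    = 0.2551 ms

0.2551 ms


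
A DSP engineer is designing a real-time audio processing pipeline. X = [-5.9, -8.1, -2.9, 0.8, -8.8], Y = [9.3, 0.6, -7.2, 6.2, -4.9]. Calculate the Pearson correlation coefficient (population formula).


Pearson correlation coefficient (population):
r = cov(X,Y) / (std(X) * std(Y))
Mean X = -4.98, Mean Y = 0.8
Cov(X,Y) = 5.83
Std(X) = 3.547055, Std(Y) = 6.2919
r = 0.2612

0.2612


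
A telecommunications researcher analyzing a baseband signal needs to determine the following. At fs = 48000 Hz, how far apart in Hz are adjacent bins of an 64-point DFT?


DFT frequency resolution:
df = fs / N
   = 48000 / 64
   = 750.0 Hz

750.0 Hz


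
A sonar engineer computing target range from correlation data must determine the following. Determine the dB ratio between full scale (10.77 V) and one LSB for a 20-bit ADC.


Dynamic range from full-scale to LSB:
V_min = V_max / 2^bits = 10.77 / 2^20
DR = 20 * log10(V_max / V_min)
   = 20 * log10(2^20)
   = 20 * 20 * log10(2)
   = 120.41 dB

120.41 dB


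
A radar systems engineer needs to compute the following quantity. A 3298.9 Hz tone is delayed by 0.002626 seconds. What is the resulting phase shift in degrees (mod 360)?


Phase shift from frequency and time delay:
phi = 360 * f * t_delay
    = 360 * 3298.9 * 0.002626
    = 3118.65 degrees
    mod 360 = 238.65 degrees

238.65 degrees


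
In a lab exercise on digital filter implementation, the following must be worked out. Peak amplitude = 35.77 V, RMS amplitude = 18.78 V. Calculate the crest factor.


Crest factor is the ratio of peak to RMS:
CF = V_peak / V_rms
   = 35.77 / 18.78
   = 1.9047

1.9047
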